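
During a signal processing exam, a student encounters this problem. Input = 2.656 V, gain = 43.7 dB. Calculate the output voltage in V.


Output voltage from dB gain:
V_out = V_in * 10^(gain_dB / 20)
      = 2.656 * 10^(43.7 / 20)
      = 2.656 * 153.108746
      = 406.6568 V

406.6568 V


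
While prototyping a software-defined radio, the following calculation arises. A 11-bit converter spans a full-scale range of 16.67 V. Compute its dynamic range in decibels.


Dynamic range from full-scale to LSB:
V_min = V_max / 2^bits = 16.67 / 2^11
DR = 20 * log10(V_max / V_min)
   = 20 * log10(2^11)
   = 20 * 11 * log10(2)
   = 66.23 dB

66.23 dB


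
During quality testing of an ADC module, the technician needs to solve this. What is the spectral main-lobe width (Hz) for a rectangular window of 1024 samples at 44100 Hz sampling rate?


Main lobe width for a rectangular window:
Width = 2 * fs / N
      = 2 * 44100 / 1024
      = 88200 / 1024
      = 86.133 Hz

86.133 Hz


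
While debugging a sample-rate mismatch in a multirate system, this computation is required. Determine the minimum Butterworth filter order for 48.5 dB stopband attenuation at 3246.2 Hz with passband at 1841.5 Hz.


Butterworth filter order formula:
n = log10(10^(A/10) - 1) / (2 * log10(f_stop/f_pass))
10^(48.5/10) - 1 = 70793.5784
f_stop/f_pass = 3246.2 / 1841.5 = 1.7628
n = 9.8496 -> ceil = 10

10


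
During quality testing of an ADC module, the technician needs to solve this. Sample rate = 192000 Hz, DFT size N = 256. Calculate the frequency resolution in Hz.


DFT frequency resolution:
df = fs / N
   = 192000 / 256
   = 750.0 Hz

750.0 Hz


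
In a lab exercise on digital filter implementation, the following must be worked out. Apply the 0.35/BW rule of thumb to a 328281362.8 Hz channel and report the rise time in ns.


Rise time from bandwidth relationship:
tr = 0.35 / BW
   = 0.35 / 328281362.8
   = 1.066158606e-09 s
   = 1.0662 ns

1.0662 ns


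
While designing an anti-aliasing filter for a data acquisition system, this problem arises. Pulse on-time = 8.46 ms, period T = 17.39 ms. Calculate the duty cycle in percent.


Duty cycle as a percentage:
DC = (t_on / T) * 100
   = (8.46 / 17.39) * 100
   = 0.486486 * 100
   = 48.65 %

48.65 %


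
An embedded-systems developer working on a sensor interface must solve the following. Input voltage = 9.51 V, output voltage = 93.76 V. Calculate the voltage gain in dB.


Voltage gain in dB:
G = 20 * log10(Vout / Vin)
  = 20 * log10(93.76 / 9.51)
  = 20 * log10(9.859096)
  = 20 * 0.993837
  = 19.88 dB

19.88 dB


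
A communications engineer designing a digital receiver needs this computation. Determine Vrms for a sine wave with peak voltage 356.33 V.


RMS voltage for a sinusoidal waveform:
V_rms = V_peak / sqrt(2)
      = 356.33 / 1.414214
      = 251.963 V

251.963 V


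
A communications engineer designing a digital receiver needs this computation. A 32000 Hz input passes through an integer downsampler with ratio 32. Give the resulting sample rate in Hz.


Decimation reduces the sample rate:
fs_out = fs_in / M
       = 32000 / 32
       = 1000.0 Hz

1000.0 Hz


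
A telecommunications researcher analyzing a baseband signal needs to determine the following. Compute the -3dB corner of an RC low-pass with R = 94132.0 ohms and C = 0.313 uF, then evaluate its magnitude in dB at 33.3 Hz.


Step 1 — cutoff frequency:
fc = 1 / (2*pi*R*C)
C = 0.313 uF = 3.13e-07 F
fc = 1 / (2*pi*94132.0*3.13e-07)
   = 5.4018 Hz

Step 2 — magnitude at f = 33.3 Hz:
|H(f)| = 1 / sqrt(1 + (f/fc)^2)
f/fc = 33.3 / 5.4018 = 6.164612
|H| = 1 / sqrt(1 + 38.002441) = 0.1601231
|H|_dB = 20*log10(0.1601231) = -15.91 dB

fc = 5.4018 Hz; |H(33.3 Hz)| = -15.91 dB


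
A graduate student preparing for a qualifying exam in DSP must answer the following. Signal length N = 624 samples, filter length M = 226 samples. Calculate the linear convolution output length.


Linear convolution output length:
L = N + M - 1
  = 624 + 226 - 1
  = 849 samples

849


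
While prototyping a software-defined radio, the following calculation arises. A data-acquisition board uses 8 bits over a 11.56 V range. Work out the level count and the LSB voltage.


Step 1 — number of quantization levels:
L = 2^N = 2^8 = 256

Step 2 — LSB step size:
delta = Vfs / L
      = 11.56 / 256
      = 0.04515625 V

Levels = 256; step size = 0.04515625 V


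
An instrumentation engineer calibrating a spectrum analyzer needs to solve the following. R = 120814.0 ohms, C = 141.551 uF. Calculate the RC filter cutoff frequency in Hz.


Cutoff frequency of a first-order RC filter:
fc = 1 / (2 * pi * R * C)
C = 141.551 uF = 0.000141551 F
fc = 1 / (2 * pi * 120814.0 * 0.000141551)
   = 1 / 107.45090401701
   = 0.009307 Hz

0.009307 Hz


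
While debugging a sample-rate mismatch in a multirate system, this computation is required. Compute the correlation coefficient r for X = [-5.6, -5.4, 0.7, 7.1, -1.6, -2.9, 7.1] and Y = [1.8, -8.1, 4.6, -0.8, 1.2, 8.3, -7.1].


Pearson correlation coefficient (population):
r = cov(X,Y) / (std(X) * std(Y))
Mean X = -0.0857, Mean Y = -0.0143
Cov(X,Y) = -6.458367
Std(X) = 4.967733, Std(Y) = 5.495304
r = -0.2366

-0.2366


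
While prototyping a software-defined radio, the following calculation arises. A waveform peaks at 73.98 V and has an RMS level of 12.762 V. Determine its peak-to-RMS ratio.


Crest factor is the ratio of peak to RMS:
CF = V_peak / V_rms
   = 73.98 / 12.762
   = 5.7969

5.7969


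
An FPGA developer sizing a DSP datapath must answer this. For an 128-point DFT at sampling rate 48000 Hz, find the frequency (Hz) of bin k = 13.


Frequency of DFT bin k:
f_k = k * fs / N
    = 13 * 48000 / 128
    = 624000 / 128
    = 4875.0 Hz

4875.0 Hz


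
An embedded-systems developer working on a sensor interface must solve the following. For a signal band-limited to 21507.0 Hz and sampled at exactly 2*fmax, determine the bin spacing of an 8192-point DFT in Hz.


Step 1 — Nyquist sampling rate:
fs = 2 * fmax = 2 * 21507.0 = 43014.0 Hz

Step 2 — DFT bin spacing:
df = fs / N = 43014.0 / 8192 = 5.2507 Hz

5.2507 Hz


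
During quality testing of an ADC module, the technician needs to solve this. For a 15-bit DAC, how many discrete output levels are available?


Number of quantization levels = 2^N
= 2^15
= 32768

32768


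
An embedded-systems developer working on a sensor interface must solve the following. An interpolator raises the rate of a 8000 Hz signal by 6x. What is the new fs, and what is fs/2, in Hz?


Step 1 — output sample rate after interpolation by L:
fs_out = L * fs_in = 6 * 8000 = 48000 Hz

Step 2 — Nyquist frequency of the output stream:
f_Nyq = fs_out / 2 = 48000 / 2 = 24000.0 Hz

fs_out = 48000 Hz; f_Nyquist = 24000.0 Hz


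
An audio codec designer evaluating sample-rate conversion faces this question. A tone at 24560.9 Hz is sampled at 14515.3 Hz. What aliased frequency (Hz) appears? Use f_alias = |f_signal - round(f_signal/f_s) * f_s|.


Compute the nearest integer multiple of fs to the signal:
n = round(24560.9 / 14515.3) = 2
f_alias = |24560.9 - 2 * 14515.3|
        = |24560.9 - 29030.6|
        = 4469.7 Hz

4469.7


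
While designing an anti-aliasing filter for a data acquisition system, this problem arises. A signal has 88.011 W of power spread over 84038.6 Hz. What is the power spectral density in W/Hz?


Power spectral density:
PSD = P / BW
    = 88.011 / 84038.6
    = 0.00104727 W/Hz

0.00104727 W/Hz


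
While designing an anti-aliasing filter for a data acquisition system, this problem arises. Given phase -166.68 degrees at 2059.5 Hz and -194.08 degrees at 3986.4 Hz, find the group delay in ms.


Group delay from phase difference:
tau = -d(phi)/d(omega)
d(phi) = -27.4 deg = -0.47822 rad
d(omega) = 2*pi*(3986.4 - 2059.5) = 12107.0698 rad/s
tau = -(-0.47822) / 12107.0698
    = 0.0395 ms

0.0395 ms


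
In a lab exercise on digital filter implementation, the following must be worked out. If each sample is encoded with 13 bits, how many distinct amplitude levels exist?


Number of quantization levels = 2^N
= 2^13
= 8192

8192


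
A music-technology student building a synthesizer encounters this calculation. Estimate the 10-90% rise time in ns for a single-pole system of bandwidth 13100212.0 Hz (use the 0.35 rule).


Rise time from bandwidth relationship:
tr = 0.35 / BW
   = 0.35 / 13100212.0
   = 2.671712488e-08 s
   = 26.7171 ns

26.7171 ns


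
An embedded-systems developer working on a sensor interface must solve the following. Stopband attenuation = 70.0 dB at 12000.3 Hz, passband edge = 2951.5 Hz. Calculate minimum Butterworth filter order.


Butterworth filter order formula:
n = log10(10^(A/10) - 1) / (2 * log10(f_stop/f_pass))
10^(70.0/10) - 1 = 9999999.0
f_stop/f_pass = 12000.3 / 2951.5 = 4.0658
n = 5.7457 -> ceil = 6

6


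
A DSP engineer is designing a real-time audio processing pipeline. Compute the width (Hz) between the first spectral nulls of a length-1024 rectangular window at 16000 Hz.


Main lobe width for a rectangular window:
Width = 2 * fs / N
      = 2 * 16000 / 1024
      = 32000 / 1024
      = 31.25 Hz

31.25 Hz


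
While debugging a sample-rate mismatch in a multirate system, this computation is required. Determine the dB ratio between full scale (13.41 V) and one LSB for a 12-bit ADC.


Dynamic range from full-scale to LSB:
V_min = V_max / 2^bits = 13.41 / 2^12
DR = 20 * log10(V_max / V_min)
   = 20 * log10(2^12)
   = 20 * 12 * log10(2)
   = 72.25 dB

72.25 dB


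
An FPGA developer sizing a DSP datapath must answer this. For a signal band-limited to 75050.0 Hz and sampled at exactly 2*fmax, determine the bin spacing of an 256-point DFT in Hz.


Step 1 — Nyquist sampling rate:
fs = 2 * fmax = 2 * 75050.0 = 150100.0 Hz

Step 2 — DFT bin spacing:
df = fs / N = 150100.0 / 256 = 586.3281 Hz

586.3281 Hz


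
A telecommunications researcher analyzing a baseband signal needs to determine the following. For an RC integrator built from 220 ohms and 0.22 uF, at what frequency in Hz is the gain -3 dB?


Cutoff frequency of a first-order RC filter:
fc = 1 / (2 * pi * R * C)
C = 0.22 uF = 2.2e-07 F
fc = 1 / (2 * pi * 220 * 2.2e-07)
   = 1 / 0.00030410616886749
   = 3288.32527 Hz

3288.32527 Hz


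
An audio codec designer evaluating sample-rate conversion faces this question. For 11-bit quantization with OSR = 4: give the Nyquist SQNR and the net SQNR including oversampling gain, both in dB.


Step 1 — baseline SQNR at Nyquist:
SQNR_base = 6.02*N + 1.76
          = 6.02*11 + 1.76
          = 67.98 dB

Step 2 — oversampling processing gain:
G = 10*log10(OSR) = 10*log10(4) = 6.02 dB

Step 3 — total:
SQNR_total = 67.98 + 6.02 = 74.0 dB

Base SQNR = 67.98 dB; oversampled SQNR = 74.0 dB


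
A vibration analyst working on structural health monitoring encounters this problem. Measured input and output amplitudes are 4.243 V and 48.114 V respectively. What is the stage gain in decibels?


Voltage gain in dB:
G = 20 * log10(Vout / Vin)
  = 20 * log10(48.114 / 4.243)
  = 20 * log10(11.339618)
  = 20 * 1.054598
  = 21.09 dB

21.09 dB


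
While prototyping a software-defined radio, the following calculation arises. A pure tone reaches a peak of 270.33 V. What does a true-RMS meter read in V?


RMS voltage for a sinusoidal waveform:
V_rms = V_peak / sqrt(2)
      = 270.33 / 1.414214
      = 191.152 V

191.152 V


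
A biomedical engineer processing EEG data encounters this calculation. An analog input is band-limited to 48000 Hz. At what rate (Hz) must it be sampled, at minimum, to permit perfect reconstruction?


The Nyquist rate is twice the maximum frequency component.
fs_min = 2 * fmax
      = 2 * 48000
      = 96000 Hz

96000


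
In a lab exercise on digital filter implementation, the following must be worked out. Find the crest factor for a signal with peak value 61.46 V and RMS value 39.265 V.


Crest factor is the ratio of peak to RMS:
CF = V_peak / V_rms
   = 61.46 / 39.265
   = 1.5653

1.5653


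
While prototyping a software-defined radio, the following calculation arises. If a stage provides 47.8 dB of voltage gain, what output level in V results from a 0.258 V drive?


Output voltage from dB gain:
V_out = V_in * 10^(gain_dB / 20)
      = 0.258 * 10^(47.8 / 20)
      = 0.258 * 245.470892
      = 63.3315 V

63.3315 V


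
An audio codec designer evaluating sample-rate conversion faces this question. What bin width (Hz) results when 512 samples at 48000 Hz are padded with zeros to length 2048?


Frequency resolution after zero-padding:
N_padded = 512 * 4 = 2048
df = fs / N_padded
   = 48000 / 2048
   = 23.4375 Hz

23.4375 Hz


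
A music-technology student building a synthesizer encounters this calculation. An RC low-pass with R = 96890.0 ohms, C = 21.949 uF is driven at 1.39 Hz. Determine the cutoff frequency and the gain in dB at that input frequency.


Step 1 — cutoff frequency:
fc = 1 / (2*pi*R*C)
C = 21.949 uF = 2.1949e-05 F
fc = 1 / (2*pi*96890.0*2.1949e-05)
   = 0.0748387 Hz

Step 2 — magnitude at f = 1.39 Hz:
|H(f)| = 1 / sqrt(1 + (f/fc)^2)
f/fc = 1.39 / 0.0748387 = 18.573278
|H| = 1 / sqrt(1 + 344.966656) = 0.0537629
|H|_dB = 20*log10(0.0537629) = -25.39 dB

fc = 0.0748387 Hz; |H(1.39 Hz)| = -25.39 dB


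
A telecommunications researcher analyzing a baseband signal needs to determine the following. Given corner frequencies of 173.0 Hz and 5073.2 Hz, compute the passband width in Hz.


Bandwidth is the difference of -3dB frequencies:
BW = f_high - f_low
   = 5073.2 - 173.0
   = 4900.2 Hz

4900.2 Hz


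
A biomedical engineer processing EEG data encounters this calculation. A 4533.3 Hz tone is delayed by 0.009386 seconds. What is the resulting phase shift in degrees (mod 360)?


Phase shift from frequency and time delay:
phi = 360 * f * t_delay
    = 360 * 4533.3 * 0.009386
    = 15317.84 degrees
    mod 360 = 197.84 degrees

197.84 degrees


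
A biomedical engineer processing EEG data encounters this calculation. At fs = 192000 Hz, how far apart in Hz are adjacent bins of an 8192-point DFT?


DFT frequency resolution:
df = fs / N
   = 192000 / 8192
   = 23.4375 Hz

23.4375 Hz


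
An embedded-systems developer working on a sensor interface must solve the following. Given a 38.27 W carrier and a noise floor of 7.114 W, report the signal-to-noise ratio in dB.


SNR in decibels:
SNR = 10 * log10(Ps / Pn)
    = 10 * log10(38.27 / 7.114)
    = 10 * log10(5.3795)
    = 10 * 0.7307
    = 7.31 dB

7.31 dB


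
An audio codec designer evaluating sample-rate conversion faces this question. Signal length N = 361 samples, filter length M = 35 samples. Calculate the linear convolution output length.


Linear convolution output length:
L = N + M - 1
  = 361 + 35 - 1
  = 395 samples

395


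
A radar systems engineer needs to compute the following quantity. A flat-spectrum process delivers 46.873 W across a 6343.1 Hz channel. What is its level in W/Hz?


Power spectral density:
PSD = P / BW
    = 46.873 / 6343.1
    = 0.0073896 W/Hz

0.0073896 W/Hz


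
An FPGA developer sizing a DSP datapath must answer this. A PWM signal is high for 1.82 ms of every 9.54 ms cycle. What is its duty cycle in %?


Duty cycle as a percentage:
DC = (t_on / T) * 100
   = (1.82 / 9.54) * 100
   = 0.190776 * 100
   = 19.08 %

19.08 %


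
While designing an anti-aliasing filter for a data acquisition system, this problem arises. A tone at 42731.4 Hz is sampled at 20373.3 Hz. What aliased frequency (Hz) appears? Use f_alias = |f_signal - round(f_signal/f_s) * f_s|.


Compute the nearest integer multiple of fs to the signal:
n = round(42731.4 / 20373.3) = 2
f_alias = |42731.4 - 2 * 20373.3|
        = |42731.4 - 40746.6|
        = 1984.8 Hz

1984.8


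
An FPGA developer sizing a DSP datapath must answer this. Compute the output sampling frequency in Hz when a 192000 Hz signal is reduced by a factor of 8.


Decimation reduces the sample rate:
fs_out = fs_in / M
       = 192000 / 8
       = 24000.0 Hz

24000.0 Hz


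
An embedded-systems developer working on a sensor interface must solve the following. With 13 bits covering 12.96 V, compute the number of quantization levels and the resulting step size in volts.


Step 1 — number of quantization levels:
L = 2^N = 2^13 = 8192

Step 2 — LSB step size:
delta = Vfs / L
      = 12.96 / 8192
      = 0.00158203 V

Levels = 8192; step size = 0.00158203 V


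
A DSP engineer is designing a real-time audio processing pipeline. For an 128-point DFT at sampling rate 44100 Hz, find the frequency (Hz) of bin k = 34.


Frequency of DFT bin k:
f_k = k * fs / N
    = 34 * 44100 / 128
    = 1499400 / 128
    = 11714.062 Hz

11714.062 Hz


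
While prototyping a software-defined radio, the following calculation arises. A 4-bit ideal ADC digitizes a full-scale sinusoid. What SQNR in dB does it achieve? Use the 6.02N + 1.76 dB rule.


Theoretical SNR for a full-scale sinusoid:
SNR = 6.02 * N + 1.76
    = 6.02 * 4 + 1.76
    = 24.08 + 1.76
    = 25.84 dB

25.84 dB


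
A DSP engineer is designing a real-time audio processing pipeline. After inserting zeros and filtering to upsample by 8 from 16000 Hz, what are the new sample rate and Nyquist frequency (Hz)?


Step 1 — output sample rate after interpolation by L:
fs_out = L * fs_in = 8 * 16000 = 128000 Hz

Step 2 — Nyquist frequency of the output stream:
f_Nyq = fs_out / 2 = 128000 / 2 = 64000.0 Hz

fs_out = 128000 Hz; f_Nyquist = 64000.0 Hz


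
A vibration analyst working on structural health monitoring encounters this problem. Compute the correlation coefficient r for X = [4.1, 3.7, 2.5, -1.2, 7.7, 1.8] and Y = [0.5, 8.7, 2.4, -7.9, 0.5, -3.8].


Pearson correlation coefficient (population):
r = cov(X,Y) / (std(X) * std(Y))
Mean X = 3.1, Mean Y = 0.0667
Cov(X,Y) = 7.581667
Std(X) = 2.67893, Std(Y) = 5.144144
r = 0.5502

0.5502


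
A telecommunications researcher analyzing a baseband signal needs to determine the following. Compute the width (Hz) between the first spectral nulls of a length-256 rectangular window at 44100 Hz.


Main lobe width for a rectangular window:
Width = 2 * fs / N
      = 2 * 44100 / 256
      = 88200 / 256
      = 344.531 Hz

344.531 Hz


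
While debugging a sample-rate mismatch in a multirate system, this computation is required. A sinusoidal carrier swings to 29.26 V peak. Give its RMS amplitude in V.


RMS voltage for a sinusoidal waveform:
V_rms = V_peak / sqrt(2)
      = 29.26 / 1.414214
      = 20.69 V

20.69 V


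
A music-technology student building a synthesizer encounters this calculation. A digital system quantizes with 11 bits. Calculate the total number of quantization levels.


Number of quantization levels = 2^N
= 2^11
= 2048

2048


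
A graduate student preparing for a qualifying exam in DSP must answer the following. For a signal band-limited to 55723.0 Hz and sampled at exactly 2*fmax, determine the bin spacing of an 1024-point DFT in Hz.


Step 1 — Nyquist sampling rate:
fs = 2 * fmax = 2 * 55723.0 = 111446.0 Hz

Step 2 — DFT bin spacing:
df = fs / N = 111446.0 / 1024 = 108.834 Hz

108.834 Hz


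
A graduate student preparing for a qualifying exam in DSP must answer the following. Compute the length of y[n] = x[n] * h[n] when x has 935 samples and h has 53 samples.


Linear convolution output length:
L = N + M - 1
  = 935 + 53 - 1
  = 987 samples

987


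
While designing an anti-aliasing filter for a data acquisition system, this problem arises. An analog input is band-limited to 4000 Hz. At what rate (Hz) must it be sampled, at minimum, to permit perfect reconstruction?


The Nyquist rate is twice the maximum frequency component.
fs_min = 2 * fmax
      = 2 * 4000
      = 8000 Hz

8000


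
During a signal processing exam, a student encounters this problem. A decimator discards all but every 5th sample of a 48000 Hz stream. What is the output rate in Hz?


Decimation reduces the sample rate:
fs_out = fs_in / M
       = 48000 / 5
       = 9600.0 Hz

9600.0 Hz


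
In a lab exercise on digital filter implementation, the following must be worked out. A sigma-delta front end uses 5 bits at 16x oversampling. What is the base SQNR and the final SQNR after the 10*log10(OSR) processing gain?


Step 1 — baseline SQNR at Nyquist:
SQNR_base = 6.02*N + 1.76
          = 6.02*5 + 1.76
          = 31.86 dB

Step 2 — oversampling processing gain:
G = 10*log10(OSR) = 10*log10(16) = 12.04 dB

Step 3 — total:
SQNR_total = 31.86 + 12.04 = 43.9 dB

Base SQNR = 31.86 dB; oversampled SQNR = 43.9 dB


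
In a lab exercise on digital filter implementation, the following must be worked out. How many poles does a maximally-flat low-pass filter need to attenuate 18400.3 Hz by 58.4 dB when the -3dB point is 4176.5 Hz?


Butterworth filter order formula:
n = log10(10^(A/10) - 1) / (2 * log10(f_stop/f_pass))
10^(58.4/10) - 1 = 691829.9709
f_stop/f_pass = 18400.3 / 4176.5 = 4.4057
n = 4.5341 -> ceil = 5

5


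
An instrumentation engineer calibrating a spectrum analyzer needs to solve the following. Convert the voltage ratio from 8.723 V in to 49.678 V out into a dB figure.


Voltage gain in dB:
G = 20 * log10(Vout / Vin)
  = 20 * log10(49.678 / 8.723)
  = 20 * log10(5.695059)
  = 20 * 0.755498
  = 15.11 dB

15.11 dB


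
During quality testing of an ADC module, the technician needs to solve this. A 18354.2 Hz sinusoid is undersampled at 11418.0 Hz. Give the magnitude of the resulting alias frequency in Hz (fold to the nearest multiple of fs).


Compute the nearest integer multiple of fs to the signal:
n = round(18354.2 / 11418.0) = 2
f_alias = |18354.2 - 2 * 11418.0|
        = |18354.2 - 22836.0|
        = 4481.8 Hz

4481.8


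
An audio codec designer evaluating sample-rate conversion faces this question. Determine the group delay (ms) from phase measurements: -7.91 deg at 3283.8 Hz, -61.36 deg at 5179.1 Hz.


Group delay from phase difference:
tau = -d(phi)/d(omega)
d(phi) = -53.45 deg = -0.932878 rad
d(omega) = 2*pi*(5179.1 - 3283.8) = 11908.5211 rad/s
tau = -(-0.932878) / 11908.5211
    = 0.0783 ms

0.0783 ms


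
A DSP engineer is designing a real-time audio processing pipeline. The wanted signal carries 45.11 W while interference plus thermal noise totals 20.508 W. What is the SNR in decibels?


SNR in decibels:
SNR = 10 * log10(Ps / Pn)
    = 10 * log10(45.11 / 20.508)
    = 10 * log10(2.1996)
    = 10 * 0.3423
    = 3.42 dB

3.42 dB


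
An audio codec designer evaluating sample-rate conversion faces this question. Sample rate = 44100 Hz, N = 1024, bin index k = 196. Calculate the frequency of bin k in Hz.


Frequency of DFT bin k:
f_k = k * fs / N
    = 196 * 44100 / 1024
    = 8643600 / 1024
    = 8441.016 Hz

8441.016 Hz


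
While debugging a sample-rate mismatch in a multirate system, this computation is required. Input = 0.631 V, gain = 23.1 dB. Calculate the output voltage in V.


Output voltage from dB gain:
V_out = V_in * 10^(gain_dB / 20)
      = 0.631 * 10^(23.1 / 20)
      = 0.631 * 14.28894
      = 9.0163 V

9.0163 V


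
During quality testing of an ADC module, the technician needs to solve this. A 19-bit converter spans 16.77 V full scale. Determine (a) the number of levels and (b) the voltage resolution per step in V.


Step 1 — number of quantization levels:
L = 2^N = 2^19 = 524288

Step 2 — LSB step size:
delta = Vfs / L
      = 16.77 / 524288
      = 3.199e-05 V

Levels = 524288; step size = 3.199e-05 V


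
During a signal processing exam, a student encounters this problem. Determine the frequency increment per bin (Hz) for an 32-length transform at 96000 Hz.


DFT frequency resolution:
df = fs / N
   = 96000 / 32
   = 3000.0 Hz

3000.0 Hz


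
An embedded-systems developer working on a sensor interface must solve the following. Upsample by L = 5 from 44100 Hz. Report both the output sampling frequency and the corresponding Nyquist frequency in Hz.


Step 1 — output sample rate after interpolation by L:
fs_out = L * fs_in = 5 * 44100 = 220500 Hz

Step 2 — Nyquist frequency of the output stream:
f_Nyq = fs_out / 2 = 220500 / 2 = 110250.0 Hz

fs_out = 220500 Hz; f_Nyquist = 110250.0 Hz


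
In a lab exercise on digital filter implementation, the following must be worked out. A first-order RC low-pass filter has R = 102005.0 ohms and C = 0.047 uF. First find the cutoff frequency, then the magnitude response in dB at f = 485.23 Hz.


Step 1 — cutoff frequency:
fc = 1 / (2*pi*R*C)
C = 0.047 uF = 4.7e-08 F
fc = 1 / (2*pi*102005.0*4.7e-08)
   = 33.1972 Hz

Step 2 — magnitude at f = 485.23 Hz:
|H(f)| = 1 / sqrt(1 + (f/fc)^2)
f/fc = 485.23 / 33.1972 = 14.616594
|H| = 1 / sqrt(1 + 213.64482) = 0.0682558
|H|_dB = 20*log10(0.0682558) = -23.32 dB

fc = 33.1972 Hz; |H(485.23 Hz)| = -23.32 dB


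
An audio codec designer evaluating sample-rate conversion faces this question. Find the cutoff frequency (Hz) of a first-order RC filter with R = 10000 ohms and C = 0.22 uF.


Cutoff frequency of a first-order RC filter:
fc = 1 / (2 * pi * R * C)
C = 0.22 uF = 2.2e-07 F
fc = 1 / (2 * pi * 10000 * 2.2e-07)
   = 1 / 0.013823007675795
   = 72.343156 Hz

72.343156 Hz


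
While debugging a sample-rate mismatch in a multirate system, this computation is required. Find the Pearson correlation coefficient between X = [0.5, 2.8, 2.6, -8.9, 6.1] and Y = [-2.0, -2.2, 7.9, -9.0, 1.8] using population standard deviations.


Pearson correlation coefficient (population):
r = cov(X,Y) / (std(X) * std(Y))
Mean X = 0.62, Mean Y = -0.7
Cov(X,Y) = 21.326
Std(X) = 5.086217, Std(Y) = 5.53245
r = 0.7579

0.7579


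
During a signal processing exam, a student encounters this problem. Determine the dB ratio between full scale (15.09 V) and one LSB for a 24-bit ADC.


Dynamic range from full-scale to LSB:
V_min = V_max / 2^bits = 15.09 / 2^24
DR = 20 * log10(V_max / V_min)
   = 20 * log10(2^24)
   = 20 * 24 * log10(2)
   = 144.49 dB

144.49 dB


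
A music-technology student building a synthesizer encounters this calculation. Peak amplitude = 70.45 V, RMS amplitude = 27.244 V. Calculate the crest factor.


Crest factor is the ratio of peak to RMS:
CF = V_peak / V_rms
   = 70.45 / 27.244
   = 2.5859

2.5859


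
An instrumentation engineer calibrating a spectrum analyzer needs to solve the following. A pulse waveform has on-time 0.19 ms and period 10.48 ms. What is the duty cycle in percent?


Duty cycle as a percentage:
DC = (t_on / T) * 100
   = (0.19 / 10.48) * 100
   = 0.01813 * 100
   = 1.81 %

1.81 %


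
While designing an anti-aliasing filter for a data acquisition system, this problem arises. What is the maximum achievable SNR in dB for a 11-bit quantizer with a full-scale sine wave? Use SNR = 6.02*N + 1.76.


Theoretical SNR for a full-scale sinusoid:
SNR = 6.02 * N + 1.76
    = 6.02 * 11 + 1.76
    = 66.22 + 1.76
    = 67.98 dB

67.98 dB


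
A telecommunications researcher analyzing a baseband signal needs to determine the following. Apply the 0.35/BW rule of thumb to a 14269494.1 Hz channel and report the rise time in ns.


Rise time from bandwidth relationship:
tr = 0.35 / BW
   = 0.35 / 14269494.1
   = 2.452784924e-08 s
   = 24.5278 ns

24.5278 ns


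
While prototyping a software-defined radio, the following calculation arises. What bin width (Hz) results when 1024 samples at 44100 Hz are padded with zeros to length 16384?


Frequency resolution after zero-padding:
N_padded = 1024 * 16 = 16384
df = fs / N_padded
   = 44100 / 16384
   = 2.6917 Hz

2.6917 Hz


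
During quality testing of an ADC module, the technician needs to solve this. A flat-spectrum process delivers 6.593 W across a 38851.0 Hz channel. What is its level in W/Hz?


Power spectral density:
PSD = P / BW
    = 6.593 / 38851.0
    = 0.0001697 W/Hz

0.0001697 W/Hz


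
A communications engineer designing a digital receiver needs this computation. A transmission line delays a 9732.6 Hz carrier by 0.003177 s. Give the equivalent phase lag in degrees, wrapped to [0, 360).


Phase shift from frequency and time delay:
phi = 360 * f * t_delay
    = 360 * 9732.6 * 0.003177
    = 11131.37 degrees
    mod 360 = 331.37 degrees

331.37 degrees


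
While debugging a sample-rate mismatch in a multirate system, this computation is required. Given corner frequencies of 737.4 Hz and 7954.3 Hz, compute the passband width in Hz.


Bandwidth is the difference of -3dB frequencies:
BW = f_high - f_low
   = 7954.3 - 737.4
   = 7216.9 Hz

7216.9 Hz


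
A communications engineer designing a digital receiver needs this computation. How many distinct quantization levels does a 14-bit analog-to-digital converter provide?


Number of quantization levels = 2^N
= 2^14
= 16384

16384


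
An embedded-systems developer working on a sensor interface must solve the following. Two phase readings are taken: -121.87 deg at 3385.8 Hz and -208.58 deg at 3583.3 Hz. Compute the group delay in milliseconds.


Group delay from phase difference:
tau = -d(phi)/d(omega)
d(phi) = -86.71 deg = -1.513375 rad
d(omega) = 2*pi*(3583.3 - 3385.8) = 1240.9291 rad/s
tau = -(-1.513375) / 1240.9291
    = 1.2195 ms

1.2195 ms


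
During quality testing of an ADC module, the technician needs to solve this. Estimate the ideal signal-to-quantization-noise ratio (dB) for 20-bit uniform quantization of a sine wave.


Theoretical SNR for a full-scale sinusoid:
SNR = 6.02 * N + 1.76
    = 6.02 * 20 + 1.76
    = 120.4 + 1.76
    = 122.16 dB

122.16 dB


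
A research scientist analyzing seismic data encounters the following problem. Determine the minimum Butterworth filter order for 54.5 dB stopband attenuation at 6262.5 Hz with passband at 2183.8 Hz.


Butterworth filter order formula:
n = log10(10^(A/10) - 1) / (2 * log10(f_stop/f_pass))
10^(54.5/10) - 1 = 281837.2931
f_stop/f_pass = 6262.5 / 2183.8 = 2.8677
n = 5.9558 -> ceil = 6

6


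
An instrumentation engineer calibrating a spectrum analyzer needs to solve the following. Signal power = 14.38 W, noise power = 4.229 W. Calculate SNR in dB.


SNR in decibels:
SNR = 10 * log10(Ps / Pn)
    = 10 * log10(14.38 / 4.229)
    = 10 * log10(3.4003)
    = 10 * 0.5315
    = 5.32 dB

5.32 dB


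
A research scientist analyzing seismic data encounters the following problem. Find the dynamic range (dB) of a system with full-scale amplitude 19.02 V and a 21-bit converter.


Dynamic range from full-scale to LSB:
V_min = V_max / 2^bits = 19.02 / 2^21
DR = 20 * log10(V_max / V_min)
   = 20 * log10(2^21)
   = 20 * 21 * log10(2)
   = 126.43 dB

126.43 dB


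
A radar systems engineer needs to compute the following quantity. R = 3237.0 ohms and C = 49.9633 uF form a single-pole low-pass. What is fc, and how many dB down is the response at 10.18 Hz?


Step 1 — cutoff frequency:
fc = 1 / (2*pi*R*C)
C = 49.9633 uF = 4.99633e-05 F
fc = 1 / (2*pi*3237.0*4.99633e-05)
   = 0.984071 Hz

Step 2 — magnitude at f = 10.18 Hz:
|H(f)| = 1 / sqrt(1 + (f/fc)^2)
f/fc = 10.18 / 0.984071 = 10.344782
|H| = 1 / sqrt(1 + 107.014515) = 0.0962186
|H|_dB = 20*log10(0.0962186) = -20.33 dB

fc = 0.984071 Hz; |H(10.18 Hz)| = -20.33 dB


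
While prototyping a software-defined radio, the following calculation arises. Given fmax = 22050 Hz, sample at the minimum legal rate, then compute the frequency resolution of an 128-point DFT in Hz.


Step 1 — Nyquist sampling rate:
fs = 2 * fmax = 2 * 22050 = 44100 Hz

Step 2 — DFT bin spacing:
df = fs / N = 44100 / 128 = 344.5312 Hz

344.5312 Hz


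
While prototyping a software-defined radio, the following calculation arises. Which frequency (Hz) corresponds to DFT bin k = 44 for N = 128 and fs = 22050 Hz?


Frequency of DFT bin k:
f_k = k * fs / N
    = 44 * 22050 / 128
    = 970200 / 128
    = 7579.688 Hz

7579.688 Hz


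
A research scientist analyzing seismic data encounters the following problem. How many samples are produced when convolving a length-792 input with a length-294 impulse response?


Linear convolution output length:
L = N + M - 1
  = 792 + 294 - 1
  = 1085 samples

1085


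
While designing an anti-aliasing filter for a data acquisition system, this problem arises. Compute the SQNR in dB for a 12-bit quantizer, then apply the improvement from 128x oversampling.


Step 1 — baseline SQNR at Nyquist:
SQNR_base = 6.02*N + 1.76
          = 6.02*12 + 1.76
          = 74.0 dB

Step 2 — oversampling processing gain:
G = 10*log10(OSR) = 10*log10(128) = 21.07 dB

Step 3 — total:
SQNR_total = 74.0 + 21.07 = 95.07 dB

Base SQNR = 74.0 dB; oversampled SQNR = 95.07 dB


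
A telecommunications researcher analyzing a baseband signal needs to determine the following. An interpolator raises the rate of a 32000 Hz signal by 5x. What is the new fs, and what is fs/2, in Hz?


Step 1 — output sample rate after interpolation by L:
fs_out = L * fs_in = 5 * 32000 = 160000 Hz

Step 2 — Nyquist frequency of the output stream:
f_Nyq = fs_out / 2 = 160000 / 2 = 80000.0 Hz

fs_out = 160000 Hz; f_Nyquist = 80000.0 Hz


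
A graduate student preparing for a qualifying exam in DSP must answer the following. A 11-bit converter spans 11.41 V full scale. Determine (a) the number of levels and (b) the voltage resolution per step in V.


Step 1 — number of quantization levels:
L = 2^N = 2^11 = 2048

Step 2 — LSB step size:
delta = Vfs / L
      = 11.41 / 2048
      = 0.00557129 V

Levels = 2048; step size = 0.00557129 V


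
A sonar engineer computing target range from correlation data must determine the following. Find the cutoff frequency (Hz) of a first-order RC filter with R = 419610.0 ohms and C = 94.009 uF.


Cutoff frequency of a first-order RC filter:
fc = 1 / (2 * pi * R * C)
C = 94.009 uF = 9.4009e-05 F
fc = 1 / (2 * pi * 419610.0 * 9.4009e-05)
   = 1 / 247.85354274057
   = 0.004035 Hz

0.004035 Hz


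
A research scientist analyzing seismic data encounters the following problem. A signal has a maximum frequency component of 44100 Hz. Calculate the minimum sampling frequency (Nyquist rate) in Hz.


The Nyquist rate is twice the maximum frequency component.
fs_min = 2 * fmax
      = 2 * 44100
      = 88200 Hz

88200


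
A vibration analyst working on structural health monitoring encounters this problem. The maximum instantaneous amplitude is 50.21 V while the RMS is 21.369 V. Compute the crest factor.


Crest factor is the ratio of peak to RMS:
CF = V_peak / V_rms
   = 50.21 / 21.369
   = 2.3497

2.3497


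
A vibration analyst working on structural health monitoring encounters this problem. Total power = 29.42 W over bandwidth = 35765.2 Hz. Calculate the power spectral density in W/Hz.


Power spectral density:
PSD = P / BW
    = 29.42 / 35765.2
    = 0.00082259 W/Hz

0.00082259 W/Hz


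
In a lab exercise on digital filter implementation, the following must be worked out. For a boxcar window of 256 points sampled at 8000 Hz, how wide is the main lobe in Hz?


Main lobe width for a rectangular window:
Width = 2 * fs / N
      = 2 * 8000 / 256
      = 16000 / 256
      = 62.5 Hz

62.5 Hz


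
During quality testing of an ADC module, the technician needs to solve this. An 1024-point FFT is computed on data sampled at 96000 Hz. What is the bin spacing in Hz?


DFT frequency resolution:
df = fs / N
   = 96000 / 1024
   = 93.75 Hz

93.75 Hz


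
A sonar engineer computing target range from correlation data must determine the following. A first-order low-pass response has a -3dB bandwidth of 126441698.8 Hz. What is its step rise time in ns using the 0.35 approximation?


Rise time from bandwidth relationship:
tr = 0.35 / BW
   = 0.35 / 126441698.8
   = 2.768074166e-09 s
   = 2.7681 ns

2.7681 ns


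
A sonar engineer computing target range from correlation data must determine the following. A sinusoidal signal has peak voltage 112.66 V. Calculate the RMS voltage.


RMS voltage for a sinusoidal waveform:
V_rms = V_peak / sqrt(2)
      = 112.66 / 1.414214
      = 79.663 V

79.663 V


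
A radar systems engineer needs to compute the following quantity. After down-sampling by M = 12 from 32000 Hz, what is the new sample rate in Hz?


Decimation reduces the sample rate:
fs_out = fs_in / M
       = 32000 / 12
       = 2666.6667 Hz

2666.6667 Hz


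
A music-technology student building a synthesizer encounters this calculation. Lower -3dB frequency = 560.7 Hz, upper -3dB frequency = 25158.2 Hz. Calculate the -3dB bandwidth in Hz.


Bandwidth is the difference of -3dB frequencies:
BW = f_high - f_low
   = 25158.2 - 560.7
   = 24597.5 Hz

24597.5 Hz


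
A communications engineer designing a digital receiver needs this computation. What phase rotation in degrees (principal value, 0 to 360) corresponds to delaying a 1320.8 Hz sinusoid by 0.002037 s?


Phase shift from frequency and time delay:
phi = 360 * f * t_delay
    = 360 * 1320.8 * 0.002037
    = 968.57 degrees
    mod 360 = 248.57 degrees

248.57 degrees


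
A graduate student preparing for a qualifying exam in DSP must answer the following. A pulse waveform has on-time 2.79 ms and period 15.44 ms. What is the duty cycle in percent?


Duty cycle as a percentage:
DC = (t_on / T) * 100
   = (2.79 / 15.44) * 100
   = 0.180699 * 100
   = 18.07 %

18.07 %


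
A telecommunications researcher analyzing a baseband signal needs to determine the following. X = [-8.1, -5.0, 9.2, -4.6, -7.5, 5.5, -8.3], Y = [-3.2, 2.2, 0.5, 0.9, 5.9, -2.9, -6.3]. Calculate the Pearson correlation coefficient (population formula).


Pearson correlation coefficient (population):
r = cov(X,Y) / (std(X) * std(Y))
Mean X = -2.6857, Mean Y = -0.4143
Cov(X,Y) = -0.04551
Std(X) = 6.560799, Std(Y) = 3.738765
r = -0.0019

-0.0019


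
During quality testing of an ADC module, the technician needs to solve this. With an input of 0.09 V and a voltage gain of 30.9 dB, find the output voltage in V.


Output voltage from dB gain:
V_out = V_in * 10^(gain_dB / 20)
      = 0.09 * 10^(30.9 / 20)
      = 0.09 * 35.075187
      = 3.1568 V

3.1568 V


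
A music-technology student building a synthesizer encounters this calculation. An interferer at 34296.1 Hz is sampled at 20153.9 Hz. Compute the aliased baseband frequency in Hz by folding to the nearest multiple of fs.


Compute the nearest integer multiple of fs to the signal:
n = round(34296.1 / 20153.9) = 2
f_alias = |34296.1 - 2 * 20153.9|
        = |34296.1 - 40307.8|
        = 6011.7 Hz

6011.7


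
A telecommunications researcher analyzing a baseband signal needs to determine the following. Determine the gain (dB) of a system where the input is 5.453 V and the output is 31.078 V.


Voltage gain in dB:
G = 20 * log10(Vout / Vin)
  = 20 * log10(31.078 / 5.453)
  = 20 * log10(5.699248)
  = 20 * 0.755818
  = 15.12 dB

15.12 dB


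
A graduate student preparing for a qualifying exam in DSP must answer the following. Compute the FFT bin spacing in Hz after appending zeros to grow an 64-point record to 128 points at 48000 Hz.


Frequency resolution after zero-padding:
N_padded = 64 * 2 = 128
df = fs / N_padded
   = 48000 / 128
   = 375.0 Hz

375.0 Hz


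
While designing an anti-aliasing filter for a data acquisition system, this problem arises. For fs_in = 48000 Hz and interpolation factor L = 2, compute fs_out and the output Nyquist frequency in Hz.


Step 1 — output sample rate after interpolation by L:
fs_out = L * fs_in = 2 * 48000 = 96000 Hz

Step 2 — Nyquist frequency of the output stream:
f_Nyq = fs_out / 2 = 96000 / 2 = 48000.0 Hz

fs_out = 96000 Hz; f_Nyquist = 48000.0 Hz


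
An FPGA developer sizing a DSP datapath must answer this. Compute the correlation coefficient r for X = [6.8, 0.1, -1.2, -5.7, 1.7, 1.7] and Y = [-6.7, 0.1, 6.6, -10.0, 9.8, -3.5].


Pearson correlation coefficient (population):
r = cov(X,Y) / (std(X) * std(Y))
Mean X = 0.5667, Mean Y = -0.6167
Cov(X,Y) = 2.722778
Std(X) = 3.7424, Std(Y) = 7.005573
r = 0.1039

0.1039
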